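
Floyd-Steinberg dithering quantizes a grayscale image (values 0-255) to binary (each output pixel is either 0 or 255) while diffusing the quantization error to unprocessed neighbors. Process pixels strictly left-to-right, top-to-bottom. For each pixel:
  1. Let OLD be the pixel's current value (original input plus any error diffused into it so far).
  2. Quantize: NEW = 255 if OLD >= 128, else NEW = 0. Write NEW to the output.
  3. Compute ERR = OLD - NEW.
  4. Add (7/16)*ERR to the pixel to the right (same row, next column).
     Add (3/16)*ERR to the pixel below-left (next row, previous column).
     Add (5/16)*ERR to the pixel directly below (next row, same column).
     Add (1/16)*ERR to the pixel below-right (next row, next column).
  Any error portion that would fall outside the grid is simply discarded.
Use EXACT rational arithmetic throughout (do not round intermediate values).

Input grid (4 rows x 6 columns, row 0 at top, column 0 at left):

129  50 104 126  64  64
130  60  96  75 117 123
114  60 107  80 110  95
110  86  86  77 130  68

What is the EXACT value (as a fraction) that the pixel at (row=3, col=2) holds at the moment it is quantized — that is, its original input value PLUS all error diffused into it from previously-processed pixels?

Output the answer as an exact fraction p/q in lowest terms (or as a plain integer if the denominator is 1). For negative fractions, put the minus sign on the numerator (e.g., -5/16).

(0,0): OLD=129 → NEW=255, ERR=-126
(0,1): OLD=-41/8 → NEW=0, ERR=-41/8
(0,2): OLD=13025/128 → NEW=0, ERR=13025/128
(0,3): OLD=349223/2048 → NEW=255, ERR=-173017/2048
(0,4): OLD=886033/32768 → NEW=0, ERR=886033/32768
(0,5): OLD=39756663/524288 → NEW=0, ERR=39756663/524288
(1,0): OLD=11477/128 → NEW=0, ERR=11477/128
(1,1): OLD=111443/1024 → NEW=0, ERR=111443/1024
(1,2): OLD=5218383/32768 → NEW=255, ERR=-3137457/32768
(1,3): OLD=2377635/131072 → NEW=0, ERR=2377635/131072
(1,4): OLD=1193901193/8388608 → NEW=255, ERR=-945193847/8388608
(1,5): OLD=13299781103/134217728 → NEW=0, ERR=13299781103/134217728
(2,0): OLD=2661185/16384 → NEW=255, ERR=-1516735/16384
(2,1): OLD=21579611/524288 → NEW=0, ERR=21579611/524288
(2,2): OLD=883232209/8388608 → NEW=0, ERR=883232209/8388608
(2,3): OLD=7021058185/67108864 → NEW=0, ERR=7021058185/67108864
(2,4): OLD=301236549659/2147483648 → NEW=255, ERR=-246371780581/2147483648
(2,5): OLD=2361585544301/34359738368 → NEW=0, ERR=2361585544301/34359738368
(3,0): OLD=744808113/8388608 → NEW=0, ERR=744808113/8388608
(3,1): OLD=10177939293/67108864 → NEW=255, ERR=-6934821027/67108864
(3,2): OLD=51476351399/536870912 → NEW=0, ERR=51476351399/536870912
Target (3,2): original=86, with diffused error = 51476351399/536870912

Answer: 51476351399/536870912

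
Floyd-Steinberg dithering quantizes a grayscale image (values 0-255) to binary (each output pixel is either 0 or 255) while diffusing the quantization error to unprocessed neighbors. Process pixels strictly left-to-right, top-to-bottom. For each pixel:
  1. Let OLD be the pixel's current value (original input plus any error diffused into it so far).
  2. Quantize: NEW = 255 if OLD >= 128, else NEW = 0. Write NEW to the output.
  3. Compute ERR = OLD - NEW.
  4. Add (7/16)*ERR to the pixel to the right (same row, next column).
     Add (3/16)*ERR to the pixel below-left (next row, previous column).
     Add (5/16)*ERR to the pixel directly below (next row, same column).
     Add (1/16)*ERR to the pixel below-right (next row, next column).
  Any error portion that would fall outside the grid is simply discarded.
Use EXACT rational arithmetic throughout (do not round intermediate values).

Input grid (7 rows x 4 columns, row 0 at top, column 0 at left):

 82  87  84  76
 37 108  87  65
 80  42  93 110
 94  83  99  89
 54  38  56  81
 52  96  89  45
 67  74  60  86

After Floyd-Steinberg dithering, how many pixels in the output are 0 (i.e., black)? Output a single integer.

Answer: 21

Derivation:
(0,0): OLD=82 → NEW=0, ERR=82
(0,1): OLD=983/8 → NEW=0, ERR=983/8
(0,2): OLD=17633/128 → NEW=255, ERR=-15007/128
(0,3): OLD=50599/2048 → NEW=0, ERR=50599/2048
(1,0): OLD=10965/128 → NEW=0, ERR=10965/128
(1,1): OLD=171027/1024 → NEW=255, ERR=-90093/1024
(1,2): OLD=792399/32768 → NEW=0, ERR=792399/32768
(1,3): OLD=39831641/524288 → NEW=0, ERR=39831641/524288
(2,0): OLD=1479041/16384 → NEW=0, ERR=1479041/16384
(2,1): OLD=33496027/524288 → NEW=0, ERR=33496027/524288
(2,2): OLD=143921495/1048576 → NEW=255, ERR=-123465385/1048576
(2,3): OLD=1404909243/16777216 → NEW=0, ERR=1404909243/16777216
(3,0): OLD=1125663793/8388608 → NEW=255, ERR=-1013431247/8388608
(3,1): OLD=4519834607/134217728 → NEW=0, ERR=4519834607/134217728
(3,2): OLD=207514681745/2147483648 → NEW=0, ERR=207514681745/2147483648
(3,3): OLD=5156904294007/34359738368 → NEW=255, ERR=-3604828989833/34359738368
(4,0): OLD=48449121053/2147483648 → NEW=0, ERR=48449121053/2147483648
(4,1): OLD=1184753159959/17179869184 → NEW=0, ERR=1184753159959/17179869184
(4,2): OLD=54316635046647/549755813888 → NEW=0, ERR=54316635046647/549755813888
(4,3): OLD=857437419465457/8796093022208 → NEW=0, ERR=857437419465457/8796093022208
(5,0): OLD=19785875483085/274877906944 → NEW=0, ERR=19785875483085/274877906944
(5,1): OLD=1486340572618107/8796093022208 → NEW=255, ERR=-756663148044933/8796093022208
(5,2): OLD=461038472104275/4398046511104 → NEW=0, ERR=461038472104275/4398046511104
(5,3): OLD=17943978843523247/140737488355328 → NEW=0, ERR=17943978843523247/140737488355328
(6,0): OLD=10325162352965777/140737488355328 → NEW=0, ERR=10325162352965777/140737488355328
(6,1): OLD=232766332409224071/2251799813685248 → NEW=0, ERR=232766332409224071/2251799813685248
(6,2): OLD=5638955855178963585/36028797018963968 → NEW=255, ERR=-3548387384656848255/36028797018963968
(6,3): OLD=51482033088684459143/576460752303423488 → NEW=0, ERR=51482033088684459143/576460752303423488
Output grid:
  Row 0: ..#.  (3 black, running=3)
  Row 1: .#..  (3 black, running=6)
  Row 2: ..#.  (3 black, running=9)
  Row 3: #..#  (2 black, running=11)
  Row 4: ....  (4 black, running=15)
  Row 5: .#..  (3 black, running=18)
  Row 6: ..#.  (3 black, running=21)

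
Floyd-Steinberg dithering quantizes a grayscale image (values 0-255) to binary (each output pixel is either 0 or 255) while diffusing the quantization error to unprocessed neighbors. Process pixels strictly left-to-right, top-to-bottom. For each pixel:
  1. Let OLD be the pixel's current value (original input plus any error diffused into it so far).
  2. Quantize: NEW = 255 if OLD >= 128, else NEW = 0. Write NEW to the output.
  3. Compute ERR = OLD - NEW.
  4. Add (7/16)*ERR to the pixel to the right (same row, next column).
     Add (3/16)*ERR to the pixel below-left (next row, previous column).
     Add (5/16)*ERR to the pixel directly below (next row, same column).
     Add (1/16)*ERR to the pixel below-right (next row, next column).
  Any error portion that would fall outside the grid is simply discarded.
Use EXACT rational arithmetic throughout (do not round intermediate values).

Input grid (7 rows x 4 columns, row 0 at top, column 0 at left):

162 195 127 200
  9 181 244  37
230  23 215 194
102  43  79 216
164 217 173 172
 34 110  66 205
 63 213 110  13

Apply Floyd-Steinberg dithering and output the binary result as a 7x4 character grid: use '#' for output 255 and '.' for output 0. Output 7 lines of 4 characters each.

(0,0): OLD=162 → NEW=255, ERR=-93
(0,1): OLD=2469/16 → NEW=255, ERR=-1611/16
(0,2): OLD=21235/256 → NEW=0, ERR=21235/256
(0,3): OLD=967845/4096 → NEW=255, ERR=-76635/4096
(1,0): OLD=-9969/256 → NEW=0, ERR=-9969/256
(1,1): OLD=291305/2048 → NEW=255, ERR=-230935/2048
(1,2): OLD=13814173/65536 → NEW=255, ERR=-2897507/65536
(1,3): OLD=17820123/1048576 → NEW=0, ERR=17820123/1048576
(2,0): OLD=6445075/32768 → NEW=255, ERR=-1910765/32768
(2,1): OLD=-50827647/1048576 → NEW=0, ERR=-50827647/1048576
(2,2): OLD=369341125/2097152 → NEW=255, ERR=-165432635/2097152
(2,3): OLD=5437012369/33554432 → NEW=255, ERR=-3119367791/33554432
(3,0): OLD=1253070691/16777216 → NEW=0, ERR=1253070691/16777216
(3,1): OLD=11299312765/268435456 → NEW=0, ERR=11299312765/268435456
(3,2): OLD=224644014723/4294967296 → NEW=0, ERR=224644014723/4294967296
(3,3): OLD=14080713655317/68719476736 → NEW=255, ERR=-3442752912363/68719476736
(4,0): OLD=838518230119/4294967296 → NEW=255, ERR=-256698430361/4294967296
(4,1): OLD=7506950300725/34359738368 → NEW=255, ERR=-1254782983115/34359738368
(4,2): OLD=183184436350229/1099511627776 → NEW=255, ERR=-97191028732651/1099511627776
(4,3): OLD=2127607433291043/17592186044416 → NEW=0, ERR=2127607433291043/17592186044416
(5,0): OLD=4659411508407/549755813888 → NEW=0, ERR=4659411508407/549755813888
(5,1): OLD=1442319064334689/17592186044416 → NEW=0, ERR=1442319064334689/17592186044416
(5,2): OLD=832458532098509/8796093022208 → NEW=0, ERR=832458532098509/8796093022208
(5,3): OLD=78439770381796405/281474976710656 → NEW=255, ERR=6663651320579125/281474976710656
(6,0): OLD=22805386567120515/281474976710656 → NEW=0, ERR=22805386567120515/281474976710656
(6,1): OLD=1316591589520295621/4503599627370496 → NEW=255, ERR=168173684540819141/4503599627370496
(6,2): OLD=11923733921987468371/72057594037927936 → NEW=255, ERR=-6450952557684155309/72057594037927936
(6,3): OLD=-14819714358607810747/1152921504606846976 → NEW=0, ERR=-14819714358607810747/1152921504606846976
Row 0: ##.#
Row 1: .##.
Row 2: #.##
Row 3: ...#
Row 4: ###.
Row 5: ...#
Row 6: .##.

Answer: ##.#
.##.
#.##
...#
###.
...#
.##.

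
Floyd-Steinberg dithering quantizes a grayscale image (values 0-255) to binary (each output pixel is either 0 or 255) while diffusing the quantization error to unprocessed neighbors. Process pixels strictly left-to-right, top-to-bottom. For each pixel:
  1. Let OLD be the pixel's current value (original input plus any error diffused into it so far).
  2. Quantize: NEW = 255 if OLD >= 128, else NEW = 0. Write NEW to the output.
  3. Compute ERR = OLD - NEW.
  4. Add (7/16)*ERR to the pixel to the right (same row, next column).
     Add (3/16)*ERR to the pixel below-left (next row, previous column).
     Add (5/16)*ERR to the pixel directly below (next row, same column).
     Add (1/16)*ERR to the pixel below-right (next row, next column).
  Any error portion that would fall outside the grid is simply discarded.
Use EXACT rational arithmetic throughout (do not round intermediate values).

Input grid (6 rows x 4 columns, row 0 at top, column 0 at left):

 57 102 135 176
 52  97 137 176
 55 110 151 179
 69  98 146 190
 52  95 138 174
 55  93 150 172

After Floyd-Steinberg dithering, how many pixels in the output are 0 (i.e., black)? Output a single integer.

Answer: 13

Derivation:
(0,0): OLD=57 → NEW=0, ERR=57
(0,1): OLD=2031/16 → NEW=0, ERR=2031/16
(0,2): OLD=48777/256 → NEW=255, ERR=-16503/256
(0,3): OLD=605375/4096 → NEW=255, ERR=-439105/4096
(1,0): OLD=23965/256 → NEW=0, ERR=23965/256
(1,1): OLD=346315/2048 → NEW=255, ERR=-175925/2048
(1,2): OLD=4397863/65536 → NEW=0, ERR=4397863/65536
(1,3): OLD=175981249/1048576 → NEW=255, ERR=-91405631/1048576
(2,0): OLD=2233065/32768 → NEW=0, ERR=2233065/32768
(2,1): OLD=137786899/1048576 → NEW=255, ERR=-129599981/1048576
(2,2): OLD=201712287/2097152 → NEW=0, ERR=201712287/2097152
(2,3): OLD=6644904643/33554432 → NEW=255, ERR=-1911475517/33554432
(3,0): OLD=1126118361/16777216 → NEW=0, ERR=1126118361/16777216
(3,1): OLD=29805928903/268435456 → NEW=0, ERR=29805928903/268435456
(3,2): OLD=885749583673/4294967296 → NEW=255, ERR=-209467076807/4294967296
(3,3): OLD=10780193475087/68719476736 → NEW=255, ERR=-6743273092593/68719476736
(4,0): OLD=402845554981/4294967296 → NEW=0, ERR=402845554981/4294967296
(4,1): OLD=5696314278511/34359738368 → NEW=255, ERR=-3065419005329/34359738368
(4,2): OLD=79459870935311/1099511627776 → NEW=0, ERR=79459870935311/1099511627776
(4,3): OLD=3024174049205529/17592186044416 → NEW=255, ERR=-1461833392120551/17592186044416
(5,0): OLD=37154134947093/549755813888 → NEW=0, ERR=37154134947093/549755813888
(5,1): OLD=2007272225418419/17592186044416 → NEW=0, ERR=2007272225418419/17592186044416
(5,2): OLD=1771060845383191/8796093022208 → NEW=255, ERR=-471942875279849/8796093022208
(5,3): OLD=35768686714677167/281474976710656 → NEW=0, ERR=35768686714677167/281474976710656
Output grid:
  Row 0: ..##  (2 black, running=2)
  Row 1: .#.#  (2 black, running=4)
  Row 2: .#.#  (2 black, running=6)
  Row 3: ..##  (2 black, running=8)
  Row 4: .#.#  (2 black, running=10)
  Row 5: ..#.  (3 black, running=13)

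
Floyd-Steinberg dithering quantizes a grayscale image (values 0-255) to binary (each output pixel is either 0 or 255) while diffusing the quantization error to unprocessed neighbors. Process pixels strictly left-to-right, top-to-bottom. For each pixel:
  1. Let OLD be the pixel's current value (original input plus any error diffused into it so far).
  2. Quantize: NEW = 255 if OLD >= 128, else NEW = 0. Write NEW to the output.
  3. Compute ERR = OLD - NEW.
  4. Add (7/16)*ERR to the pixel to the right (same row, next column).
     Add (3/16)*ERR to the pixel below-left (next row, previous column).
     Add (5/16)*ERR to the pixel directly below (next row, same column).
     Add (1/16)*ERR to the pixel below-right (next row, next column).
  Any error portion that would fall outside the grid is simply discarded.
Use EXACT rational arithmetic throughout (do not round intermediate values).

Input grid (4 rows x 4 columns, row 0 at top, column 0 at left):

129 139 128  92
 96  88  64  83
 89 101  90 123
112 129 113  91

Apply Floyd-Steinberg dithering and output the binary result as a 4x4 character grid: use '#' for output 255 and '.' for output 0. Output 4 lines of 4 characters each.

Answer: #.#.
...#
#.#.
.#.#

Derivation:
(0,0): OLD=129 → NEW=255, ERR=-126
(0,1): OLD=671/8 → NEW=0, ERR=671/8
(0,2): OLD=21081/128 → NEW=255, ERR=-11559/128
(0,3): OLD=107503/2048 → NEW=0, ERR=107503/2048
(1,0): OLD=9261/128 → NEW=0, ERR=9261/128
(1,1): OLD=123963/1024 → NEW=0, ERR=123963/1024
(1,2): OLD=3402199/32768 → NEW=0, ERR=3402199/32768
(1,3): OLD=72972433/524288 → NEW=255, ERR=-60721007/524288
(2,0): OLD=2200505/16384 → NEW=255, ERR=-1977415/16384
(2,1): OLD=57680771/524288 → NEW=0, ERR=57680771/524288
(2,2): OLD=164027759/1048576 → NEW=255, ERR=-103359121/1048576
(2,3): OLD=841744019/16777216 → NEW=0, ERR=841744019/16777216
(3,0): OLD=796180009/8388608 → NEW=0, ERR=796180009/8388608
(3,1): OLD=24008753271/134217728 → NEW=255, ERR=-10216767369/134217728
(3,2): OLD=139966577033/2147483648 → NEW=0, ERR=139966577033/2147483648
(3,3): OLD=4433538923071/34359738368 → NEW=255, ERR=-4328194360769/34359738368
Row 0: #.#.
Row 1: ...#
Row 2: #.#.
Row 3: .#.#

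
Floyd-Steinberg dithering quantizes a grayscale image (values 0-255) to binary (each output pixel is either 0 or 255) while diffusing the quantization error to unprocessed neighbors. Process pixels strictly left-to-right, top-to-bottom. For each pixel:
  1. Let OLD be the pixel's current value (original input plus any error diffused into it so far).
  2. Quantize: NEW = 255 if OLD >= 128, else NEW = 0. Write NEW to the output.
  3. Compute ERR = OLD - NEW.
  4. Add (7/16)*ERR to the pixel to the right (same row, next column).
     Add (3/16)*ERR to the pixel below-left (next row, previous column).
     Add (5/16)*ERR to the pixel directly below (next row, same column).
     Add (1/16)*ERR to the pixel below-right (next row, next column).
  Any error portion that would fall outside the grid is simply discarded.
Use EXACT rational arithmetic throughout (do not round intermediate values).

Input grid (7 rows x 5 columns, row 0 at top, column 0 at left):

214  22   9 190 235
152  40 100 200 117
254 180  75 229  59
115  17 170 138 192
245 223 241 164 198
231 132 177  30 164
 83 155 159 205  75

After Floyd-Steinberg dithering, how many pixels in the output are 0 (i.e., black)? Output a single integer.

(0,0): OLD=214 → NEW=255, ERR=-41
(0,1): OLD=65/16 → NEW=0, ERR=65/16
(0,2): OLD=2759/256 → NEW=0, ERR=2759/256
(0,3): OLD=797553/4096 → NEW=255, ERR=-246927/4096
(0,4): OLD=13672471/65536 → NEW=255, ERR=-3039209/65536
(1,0): OLD=35827/256 → NEW=255, ERR=-29453/256
(1,1): OLD=-19675/2048 → NEW=0, ERR=-19675/2048
(1,2): OLD=5774729/65536 → NEW=0, ERR=5774729/65536
(1,3): OLD=55493205/262144 → NEW=255, ERR=-11353515/262144
(1,4): OLD=334671455/4194304 → NEW=0, ERR=334671455/4194304
(2,0): OLD=7085927/32768 → NEW=255, ERR=-1269913/32768
(2,1): OLD=177601117/1048576 → NEW=255, ERR=-89785763/1048576
(2,2): OLD=945453399/16777216 → NEW=0, ERR=945453399/16777216
(2,3): OLD=69951156501/268435456 → NEW=255, ERR=1500115221/268435456
(2,4): OLD=359372743251/4294967296 → NEW=0, ERR=359372743251/4294967296
(3,0): OLD=1456836471/16777216 → NEW=0, ERR=1456836471/16777216
(3,1): OLD=4882280875/134217728 → NEW=0, ERR=4882280875/134217728
(3,2): OLD=855647834825/4294967296 → NEW=255, ERR=-239568825655/4294967296
(3,3): OLD=1155808690945/8589934592 → NEW=255, ERR=-1034624630015/8589934592
(3,4): OLD=22787637776101/137438953472 → NEW=255, ERR=-12259295359259/137438953472
(4,0): OLD=599053795225/2147483648 → NEW=255, ERR=51445464985/2147483648
(4,1): OLD=16480088421529/68719476736 → NEW=255, ERR=-1043378146151/68719476736
(4,2): OLD=216181885906199/1099511627776 → NEW=255, ERR=-64193579176681/1099511627776
(4,3): OLD=1418050985847961/17592186044416 → NEW=0, ERR=1418050985847961/17592186044416
(4,4): OLD=55693542017449135/281474976710656 → NEW=255, ERR=-16082577043768145/281474976710656
(5,0): OLD=259088325975403/1099511627776 → NEW=255, ERR=-21287139107477/1099511627776
(5,1): OLD=961723836480385/8796093022208 → NEW=0, ERR=961723836480385/8796093022208
(5,2): OLD=62136766406506249/281474976710656 → NEW=255, ERR=-9639352654711031/281474976710656
(5,3): OLD=29098827926359943/1125899906842624 → NEW=0, ERR=29098827926359943/1125899906842624
(5,4): OLD=2927156873258471581/18014398509481984 → NEW=255, ERR=-1666514746659434339/18014398509481984
(6,0): OLD=13714897478634299/140737488355328 → NEW=0, ERR=13714897478634299/140737488355328
(6,1): OLD=1009574755204521461/4503599627370496 → NEW=255, ERR=-138843149774955019/4503599627370496
(6,2): OLD=10555695730623250647/72057594037927936 → NEW=255, ERR=-7818990749048373033/72057594037927936
(6,3): OLD=168461746897980964605/1152921504606846976 → NEW=255, ERR=-125533236776765014275/1152921504606846976
(6,4): OLD=1285628956434864427/18446744073709551616 → NEW=0, ERR=1285628956434864427/18446744073709551616
Output grid:
  Row 0: #..##  (2 black, running=2)
  Row 1: #..#.  (3 black, running=5)
  Row 2: ##.#.  (2 black, running=7)
  Row 3: ..###  (2 black, running=9)
  Row 4: ###.#  (1 black, running=10)
  Row 5: #.#.#  (2 black, running=12)
  Row 6: .###.  (2 black, running=14)

Answer: 14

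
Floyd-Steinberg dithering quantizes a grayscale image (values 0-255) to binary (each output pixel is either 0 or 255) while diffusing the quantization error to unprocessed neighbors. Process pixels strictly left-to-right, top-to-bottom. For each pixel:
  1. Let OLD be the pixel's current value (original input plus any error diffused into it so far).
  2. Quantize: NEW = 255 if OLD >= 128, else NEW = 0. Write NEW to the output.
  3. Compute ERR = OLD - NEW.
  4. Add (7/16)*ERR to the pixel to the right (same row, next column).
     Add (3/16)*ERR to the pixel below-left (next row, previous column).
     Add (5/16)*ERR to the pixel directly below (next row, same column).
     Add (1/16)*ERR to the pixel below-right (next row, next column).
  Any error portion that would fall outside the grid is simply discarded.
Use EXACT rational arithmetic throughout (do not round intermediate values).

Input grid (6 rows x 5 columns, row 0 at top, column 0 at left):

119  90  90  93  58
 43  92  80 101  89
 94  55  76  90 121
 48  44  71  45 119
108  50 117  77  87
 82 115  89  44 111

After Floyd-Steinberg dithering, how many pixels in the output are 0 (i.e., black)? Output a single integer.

(0,0): OLD=119 → NEW=0, ERR=119
(0,1): OLD=2273/16 → NEW=255, ERR=-1807/16
(0,2): OLD=10391/256 → NEW=0, ERR=10391/256
(0,3): OLD=453665/4096 → NEW=0, ERR=453665/4096
(0,4): OLD=6976743/65536 → NEW=0, ERR=6976743/65536
(1,0): OLD=15107/256 → NEW=0, ERR=15107/256
(1,1): OLD=199829/2048 → NEW=0, ERR=199829/2048
(1,2): OLD=9770169/65536 → NEW=255, ERR=-6941511/65536
(1,3): OLD=29299781/262144 → NEW=0, ERR=29299781/262144
(1,4): OLD=746960943/4194304 → NEW=255, ERR=-322586577/4194304
(2,0): OLD=4283959/32768 → NEW=255, ERR=-4071881/32768
(2,1): OLD=15680845/1048576 → NEW=0, ERR=15680845/1048576
(2,2): OLD=1283423271/16777216 → NEW=0, ERR=1283423271/16777216
(2,3): OLD=36871018117/268435456 → NEW=255, ERR=-31580023163/268435456
(2,4): OLD=225406151779/4294967296 → NEW=0, ERR=225406151779/4294967296
(3,0): OLD=200847943/16777216 → NEW=0, ERR=200847943/16777216
(3,1): OLD=8118515003/134217728 → NEW=0, ERR=8118515003/134217728
(3,2): OLD=430549976569/4294967296 → NEW=0, ERR=430549976569/4294967296
(3,3): OLD=573074906097/8589934592 → NEW=0, ERR=573074906097/8589934592
(3,4): OLD=21610260582421/137438953472 → NEW=255, ERR=-13436672552939/137438953472
(4,0): OLD=264317696713/2147483648 → NEW=0, ERR=264317696713/2147483648
(4,1): OLD=9778450994377/68719476736 → NEW=255, ERR=-7745015573303/68719476736
(4,2): OLD=126782226990055/1099511627776 → NEW=0, ERR=126782226990055/1099511627776
(4,3): OLD=2396582506983625/17592186044416 → NEW=255, ERR=-2089424934342455/17592186044416
(4,4): OLD=2436535407235583/281474976710656 → NEW=0, ERR=2436535407235583/281474976710656
(5,0): OLD=109215738231803/1099511627776 → NEW=0, ERR=109215738231803/1099511627776
(5,1): OLD=1341843829276721/8796093022208 → NEW=255, ERR=-901159891386319/8796093022208
(5,2): OLD=14326613817251385/281474976710656 → NEW=0, ERR=14326613817251385/281474976710656
(5,3): OLD=42764135477206487/1125899906842624 → NEW=0, ERR=42764135477206487/1125899906842624
(5,4): OLD=2213954695239740173/18014398509481984 → NEW=0, ERR=2213954695239740173/18014398509481984
Output grid:
  Row 0: .#...  (4 black, running=4)
  Row 1: ..#.#  (3 black, running=7)
  Row 2: #..#.  (3 black, running=10)
  Row 3: ....#  (4 black, running=14)
  Row 4: .#.#.  (3 black, running=17)
  Row 5: .#...  (4 black, running=21)

Answer: 21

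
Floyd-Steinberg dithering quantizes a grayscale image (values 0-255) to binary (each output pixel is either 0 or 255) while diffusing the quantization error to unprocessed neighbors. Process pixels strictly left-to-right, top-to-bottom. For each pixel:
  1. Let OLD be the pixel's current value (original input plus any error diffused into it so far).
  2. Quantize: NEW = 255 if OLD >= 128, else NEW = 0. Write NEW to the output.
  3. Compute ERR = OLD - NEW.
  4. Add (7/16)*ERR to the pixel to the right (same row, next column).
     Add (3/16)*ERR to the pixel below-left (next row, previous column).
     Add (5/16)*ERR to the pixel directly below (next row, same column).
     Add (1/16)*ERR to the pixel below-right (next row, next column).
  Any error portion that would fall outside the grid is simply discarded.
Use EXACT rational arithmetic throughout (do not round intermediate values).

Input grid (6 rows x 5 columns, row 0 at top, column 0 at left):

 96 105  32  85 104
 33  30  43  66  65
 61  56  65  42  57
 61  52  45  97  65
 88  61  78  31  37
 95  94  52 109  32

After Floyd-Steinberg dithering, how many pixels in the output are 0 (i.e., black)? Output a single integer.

Answer: 23

Derivation:
(0,0): OLD=96 → NEW=0, ERR=96
(0,1): OLD=147 → NEW=255, ERR=-108
(0,2): OLD=-61/4 → NEW=0, ERR=-61/4
(0,3): OLD=5013/64 → NEW=0, ERR=5013/64
(0,4): OLD=141587/1024 → NEW=255, ERR=-119533/1024
(1,0): OLD=171/4 → NEW=0, ERR=171/4
(1,1): OLD=579/32 → NEW=0, ERR=579/32
(1,2): OLD=55385/1024 → NEW=0, ERR=55385/1024
(1,3): OLD=186983/2048 → NEW=0, ERR=186983/2048
(1,4): OLD=2403887/32768 → NEW=0, ERR=2403887/32768
(2,0): OLD=39809/512 → NEW=0, ERR=39809/512
(2,1): OLD=1777401/16384 → NEW=0, ERR=1777401/16384
(2,2): OLD=38696007/262144 → NEW=255, ERR=-28150713/262144
(2,3): OLD=170646745/4194304 → NEW=0, ERR=170646745/4194304
(2,4): OLD=6941161327/67108864 → NEW=0, ERR=6941161327/67108864
(3,0): OLD=27692427/262144 → NEW=0, ERR=27692427/262144
(3,1): OLD=245036473/2097152 → NEW=0, ERR=245036473/2097152
(3,2): OLD=5165307353/67108864 → NEW=0, ERR=5165307353/67108864
(3,3): OLD=41894687363/268435456 → NEW=255, ERR=-26556353917/268435456
(3,4): OLD=243023015041/4294967296 → NEW=0, ERR=243023015041/4294967296
(4,0): OLD=4795596515/33554432 → NEW=255, ERR=-3760783645/33554432
(4,1): OLD=74638299285/1073741824 → NEW=0, ERR=74638299285/1073741824
(4,2): OLD=2082504906759/17179869184 → NEW=0, ERR=2082504906759/17179869184
(4,3): OLD=18839311071997/274877906944 → NEW=0, ERR=18839311071997/274877906944
(4,4): OLD=345176556816939/4398046511104 → NEW=0, ERR=345176556816939/4398046511104
(5,0): OLD=1254277087135/17179869184 → NEW=0, ERR=1254277087135/17179869184
(5,1): OLD=22455760149759/137438953472 → NEW=255, ERR=-12591172985601/137438953472
(5,2): OLD=294647727152665/4398046511104 → NEW=0, ERR=294647727152665/4398046511104
(5,3): OLD=200133172152733/1099511627776 → NEW=255, ERR=-80242292930147/1099511627776
(5,4): OLD=2032327372877779/70368744177664 → NEW=0, ERR=2032327372877779/70368744177664
Output grid:
  Row 0: .#..#  (3 black, running=3)
  Row 1: .....  (5 black, running=8)
  Row 2: ..#..  (4 black, running=12)
  Row 3: ...#.  (4 black, running=16)
  Row 4: #....  (4 black, running=20)
  Row 5: .#.#.  (3 black, running=23)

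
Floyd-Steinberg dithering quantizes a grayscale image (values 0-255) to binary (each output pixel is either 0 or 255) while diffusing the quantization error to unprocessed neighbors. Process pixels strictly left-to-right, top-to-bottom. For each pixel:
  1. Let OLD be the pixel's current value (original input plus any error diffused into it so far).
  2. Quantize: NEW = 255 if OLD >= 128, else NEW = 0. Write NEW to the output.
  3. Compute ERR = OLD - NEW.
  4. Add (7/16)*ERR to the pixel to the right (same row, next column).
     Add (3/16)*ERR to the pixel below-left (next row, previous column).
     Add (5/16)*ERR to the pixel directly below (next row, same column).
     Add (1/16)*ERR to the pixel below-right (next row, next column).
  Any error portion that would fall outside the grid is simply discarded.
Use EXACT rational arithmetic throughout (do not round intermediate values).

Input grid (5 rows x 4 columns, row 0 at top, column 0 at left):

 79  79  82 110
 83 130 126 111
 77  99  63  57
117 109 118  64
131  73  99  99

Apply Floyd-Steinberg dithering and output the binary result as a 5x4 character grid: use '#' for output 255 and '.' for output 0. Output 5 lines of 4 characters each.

(0,0): OLD=79 → NEW=0, ERR=79
(0,1): OLD=1817/16 → NEW=0, ERR=1817/16
(0,2): OLD=33711/256 → NEW=255, ERR=-31569/256
(0,3): OLD=229577/4096 → NEW=0, ERR=229577/4096
(1,0): OLD=33019/256 → NEW=255, ERR=-32261/256
(1,1): OLD=188765/2048 → NEW=0, ERR=188765/2048
(1,2): OLD=9528609/65536 → NEW=255, ERR=-7183071/65536
(1,3): OLD=76394935/1048576 → NEW=0, ERR=76394935/1048576
(2,0): OLD=1798991/32768 → NEW=0, ERR=1798991/32768
(2,1): OLD=129389269/1048576 → NEW=0, ERR=129389269/1048576
(2,2): OLD=214234537/2097152 → NEW=0, ERR=214234537/2097152
(2,3): OLD=3946335461/33554432 → NEW=0, ERR=3946335461/33554432
(3,0): OLD=2638940639/16777216 → NEW=255, ERR=-1639249441/16777216
(3,1): OLD=34198572417/268435456 → NEW=0, ERR=34198572417/268435456
(3,2): OLD=1011141955455/4294967296 → NEW=255, ERR=-84074705025/4294967296
(3,3): OLD=6773930602745/68719476736 → NEW=0, ERR=6773930602745/68719476736
(4,0): OLD=534096477747/4294967296 → NEW=0, ERR=534096477747/4294967296
(4,1): OLD=5409605483673/34359738368 → NEW=255, ERR=-3352127800167/34359738368
(4,2): OLD=84272511892473/1099511627776 → NEW=0, ERR=84272511892473/1099511627776
(4,3): OLD=2851925325377695/17592186044416 → NEW=255, ERR=-1634082115948385/17592186044416
Row 0: ..#.
Row 1: #.#.
Row 2: ....
Row 3: #.#.
Row 4: .#.#

Answer: ..#.
#.#.
....
#.#.
.#.#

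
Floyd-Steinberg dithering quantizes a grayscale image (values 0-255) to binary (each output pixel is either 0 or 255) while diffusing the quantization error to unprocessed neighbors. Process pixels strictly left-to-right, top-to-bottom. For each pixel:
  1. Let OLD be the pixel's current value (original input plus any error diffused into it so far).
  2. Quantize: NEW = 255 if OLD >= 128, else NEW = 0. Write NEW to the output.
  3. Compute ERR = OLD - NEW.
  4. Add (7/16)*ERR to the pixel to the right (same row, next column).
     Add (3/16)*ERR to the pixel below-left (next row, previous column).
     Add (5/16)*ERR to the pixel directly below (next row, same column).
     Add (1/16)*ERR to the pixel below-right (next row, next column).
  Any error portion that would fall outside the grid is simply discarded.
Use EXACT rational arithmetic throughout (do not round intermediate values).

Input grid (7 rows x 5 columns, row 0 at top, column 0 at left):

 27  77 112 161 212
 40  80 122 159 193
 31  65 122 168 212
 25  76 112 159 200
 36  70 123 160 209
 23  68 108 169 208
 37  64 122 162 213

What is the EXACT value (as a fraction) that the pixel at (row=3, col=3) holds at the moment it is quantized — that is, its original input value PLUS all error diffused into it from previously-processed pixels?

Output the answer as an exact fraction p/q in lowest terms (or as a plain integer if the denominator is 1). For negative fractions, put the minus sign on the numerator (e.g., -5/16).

Answer: 981923650829/8589934592

Derivation:
(0,0): OLD=27 → NEW=0, ERR=27
(0,1): OLD=1421/16 → NEW=0, ERR=1421/16
(0,2): OLD=38619/256 → NEW=255, ERR=-26661/256
(0,3): OLD=472829/4096 → NEW=0, ERR=472829/4096
(0,4): OLD=17203435/65536 → NEW=255, ERR=491755/65536
(1,0): OLD=16663/256 → NEW=0, ERR=16663/256
(1,1): OLD=242465/2048 → NEW=0, ERR=242465/2048
(1,2): OLD=11039285/65536 → NEW=255, ERR=-5672395/65536
(1,3): OLD=39873297/262144 → NEW=255, ERR=-26973423/262144
(1,4): OLD=660782867/4194304 → NEW=255, ERR=-408764653/4194304
(2,0): OLD=2409723/32768 → NEW=0, ERR=2409723/32768
(2,1): OLD=127936505/1048576 → NEW=0, ERR=127936505/1048576
(2,2): OLD=2289045291/16777216 → NEW=255, ERR=-1989144789/16777216
(2,3): OLD=16184338769/268435456 → NEW=0, ERR=16184338769/268435456
(2,4): OLD=865397964023/4294967296 → NEW=255, ERR=-229818696457/4294967296
(3,0): OLD=1188795595/16777216 → NEW=0, ERR=1188795595/16777216
(3,1): OLD=17111964015/134217728 → NEW=0, ERR=17111964015/134217728
(3,2): OLD=642777011829/4294967296 → NEW=255, ERR=-452439648651/4294967296
(3,3): OLD=981923650829/8589934592 → NEW=0, ERR=981923650829/8589934592
Target (3,3): original=159, with diffused error = 981923650829/8589934592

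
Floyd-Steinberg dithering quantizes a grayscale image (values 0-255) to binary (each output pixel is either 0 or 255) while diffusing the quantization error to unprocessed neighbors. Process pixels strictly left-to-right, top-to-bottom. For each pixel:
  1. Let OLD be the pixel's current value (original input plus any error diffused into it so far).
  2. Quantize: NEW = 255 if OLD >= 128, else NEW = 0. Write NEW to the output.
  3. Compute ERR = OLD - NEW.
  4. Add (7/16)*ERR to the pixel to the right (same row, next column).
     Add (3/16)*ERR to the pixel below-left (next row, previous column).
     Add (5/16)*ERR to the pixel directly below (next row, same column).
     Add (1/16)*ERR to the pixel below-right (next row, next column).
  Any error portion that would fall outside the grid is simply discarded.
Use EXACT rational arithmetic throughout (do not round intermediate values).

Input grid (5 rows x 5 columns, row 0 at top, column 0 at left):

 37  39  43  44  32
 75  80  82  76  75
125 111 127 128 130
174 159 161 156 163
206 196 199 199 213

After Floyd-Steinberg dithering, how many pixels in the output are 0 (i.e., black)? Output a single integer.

Answer: 12

Derivation:
(0,0): OLD=37 → NEW=0, ERR=37
(0,1): OLD=883/16 → NEW=0, ERR=883/16
(0,2): OLD=17189/256 → NEW=0, ERR=17189/256
(0,3): OLD=300547/4096 → NEW=0, ERR=300547/4096
(0,4): OLD=4200981/65536 → NEW=0, ERR=4200981/65536
(1,0): OLD=24809/256 → NEW=0, ERR=24809/256
(1,1): OLD=316511/2048 → NEW=255, ERR=-205729/2048
(1,2): OLD=4996555/65536 → NEW=0, ERR=4996555/65536
(1,3): OLD=38928687/262144 → NEW=255, ERR=-27918033/262144
(1,4): OLD=222401197/4194304 → NEW=0, ERR=222401197/4194304
(2,0): OLD=4471173/32768 → NEW=255, ERR=-3884667/32768
(2,1): OLD=50430727/1048576 → NEW=0, ERR=50430727/1048576
(2,2): OLD=2443096277/16777216 → NEW=255, ERR=-1835093803/16777216
(2,3): OLD=16528243631/268435456 → NEW=0, ERR=16528243631/268435456
(2,4): OLD=716623771145/4294967296 → NEW=255, ERR=-378592889335/4294967296
(3,0): OLD=2448981045/16777216 → NEW=255, ERR=-1829209035/16777216
(3,1): OLD=13208500753/134217728 → NEW=0, ERR=13208500753/134217728
(3,2): OLD=792096237963/4294967296 → NEW=255, ERR=-303120422517/4294967296
(3,3): OLD=1039386527763/8589934592 → NEW=0, ERR=1039386527763/8589934592
(3,4): OLD=26421230013119/137438953472 → NEW=255, ERR=-8625703122241/137438953472
(4,0): OLD=408838772347/2147483648 → NEW=255, ERR=-138769557893/2147483648
(4,1): OLD=12261964969723/68719476736 → NEW=255, ERR=-5261501597957/68719476736
(4,2): OLD=189430697992213/1099511627776 → NEW=255, ERR=-90944767090667/1099511627776
(4,3): OLD=3244823327874299/17592186044416 → NEW=255, ERR=-1241184113451781/17592186044416
(4,4): OLD=47874094855831645/281474976710656 → NEW=255, ERR=-23902024205385635/281474976710656
Output grid:
  Row 0: .....  (5 black, running=5)
  Row 1: .#.#.  (3 black, running=8)
  Row 2: #.#.#  (2 black, running=10)
  Row 3: #.#.#  (2 black, running=12)
  Row 4: #####  (0 black, running=12)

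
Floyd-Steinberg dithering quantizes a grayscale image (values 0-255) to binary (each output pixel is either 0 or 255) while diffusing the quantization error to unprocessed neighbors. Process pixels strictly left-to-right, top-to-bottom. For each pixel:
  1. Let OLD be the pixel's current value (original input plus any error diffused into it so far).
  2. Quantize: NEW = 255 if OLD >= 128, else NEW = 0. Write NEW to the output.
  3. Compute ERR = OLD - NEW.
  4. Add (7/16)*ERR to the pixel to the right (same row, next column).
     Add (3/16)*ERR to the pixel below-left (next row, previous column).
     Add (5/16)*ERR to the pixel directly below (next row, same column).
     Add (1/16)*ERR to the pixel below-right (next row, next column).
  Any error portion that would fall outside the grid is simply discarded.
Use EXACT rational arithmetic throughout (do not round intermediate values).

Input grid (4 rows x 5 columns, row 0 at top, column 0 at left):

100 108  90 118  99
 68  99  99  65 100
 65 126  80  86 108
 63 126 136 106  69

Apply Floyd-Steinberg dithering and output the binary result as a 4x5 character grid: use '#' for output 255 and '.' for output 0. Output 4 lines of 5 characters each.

(0,0): OLD=100 → NEW=0, ERR=100
(0,1): OLD=607/4 → NEW=255, ERR=-413/4
(0,2): OLD=2869/64 → NEW=0, ERR=2869/64
(0,3): OLD=140915/1024 → NEW=255, ERR=-120205/1024
(0,4): OLD=780581/16384 → NEW=0, ERR=780581/16384
(1,0): OLD=5113/64 → NEW=0, ERR=5113/64
(1,1): OLD=59567/512 → NEW=0, ERR=59567/512
(1,2): OLD=2219131/16384 → NEW=255, ERR=-1958789/16384
(1,3): OLD=-803089/65536 → NEW=0, ERR=-803089/65536
(1,4): OLD=107154477/1048576 → NEW=0, ERR=107154477/1048576
(2,0): OLD=915701/8192 → NEW=0, ERR=915701/8192
(2,1): OLD=50813239/262144 → NEW=255, ERR=-16033481/262144
(2,2): OLD=87468069/4194304 → NEW=0, ERR=87468069/4194304
(2,3): OLD=6911054047/67108864 → NEW=0, ERR=6911054047/67108864
(2,4): OLD=197808564825/1073741824 → NEW=255, ERR=-75995600295/1073741824
(3,0): OLD=362652869/4194304 → NEW=0, ERR=362652869/4194304
(3,1): OLD=5221425793/33554432 → NEW=255, ERR=-3334954367/33554432
(3,2): OLD=122965563451/1073741824 → NEW=0, ERR=122965563451/1073741824
(3,3): OLD=378639303275/2147483648 → NEW=255, ERR=-168969026965/2147483648
(3,4): OLD=649236485191/34359738368 → NEW=0, ERR=649236485191/34359738368
Row 0: .#.#.
Row 1: ..#..
Row 2: .#..#
Row 3: .#.#.

Answer: .#.#.
..#..
.#..#
.#.#.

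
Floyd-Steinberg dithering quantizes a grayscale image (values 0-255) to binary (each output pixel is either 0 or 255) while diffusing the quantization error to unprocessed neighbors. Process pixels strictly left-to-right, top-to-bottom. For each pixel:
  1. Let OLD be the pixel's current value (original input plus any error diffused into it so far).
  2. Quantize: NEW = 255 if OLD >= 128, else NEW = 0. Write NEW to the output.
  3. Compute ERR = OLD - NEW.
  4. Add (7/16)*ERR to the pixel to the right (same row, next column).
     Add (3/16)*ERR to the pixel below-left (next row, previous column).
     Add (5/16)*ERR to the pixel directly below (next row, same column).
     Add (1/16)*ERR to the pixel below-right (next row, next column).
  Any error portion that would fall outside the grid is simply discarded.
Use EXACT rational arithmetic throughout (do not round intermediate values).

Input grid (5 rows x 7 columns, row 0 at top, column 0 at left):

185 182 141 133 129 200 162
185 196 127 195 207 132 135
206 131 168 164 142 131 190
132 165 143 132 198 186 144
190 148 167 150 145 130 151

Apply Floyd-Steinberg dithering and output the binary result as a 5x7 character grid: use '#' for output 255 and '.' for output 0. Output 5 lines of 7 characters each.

Answer: ##.#.##
##.##.#
#.##.##
.#.##.#
##.#.#.

Derivation:
(0,0): OLD=185 → NEW=255, ERR=-70
(0,1): OLD=1211/8 → NEW=255, ERR=-829/8
(0,2): OLD=12245/128 → NEW=0, ERR=12245/128
(0,3): OLD=358099/2048 → NEW=255, ERR=-164141/2048
(0,4): OLD=3078085/32768 → NEW=0, ERR=3078085/32768
(0,5): OLD=126404195/524288 → NEW=255, ERR=-7289245/524288
(0,6): OLD=1307929781/8388608 → NEW=255, ERR=-831165259/8388608
(1,0): OLD=18393/128 → NEW=255, ERR=-14247/128
(1,1): OLD=131567/1024 → NEW=255, ERR=-129553/1024
(1,2): OLD=2622747/32768 → NEW=0, ERR=2622747/32768
(1,3): OLD=29958271/131072 → NEW=255, ERR=-3465089/131072
(1,4): OLD=1821778333/8388608 → NEW=255, ERR=-317316707/8388608
(1,5): OLD=6603438765/67108864 → NEW=0, ERR=6603438765/67108864
(1,6): OLD=156999583875/1073741824 → NEW=255, ERR=-116804581245/1073741824
(2,0): OLD=2416565/16384 → NEW=255, ERR=-1761355/16384
(2,1): OLD=27515287/524288 → NEW=0, ERR=27515287/524288
(2,2): OLD=1703800709/8388608 → NEW=255, ERR=-435294331/8388608
(2,3): OLD=8787645853/67108864 → NEW=255, ERR=-8325114467/67108864
(2,4): OLD=49769530093/536870912 → NEW=0, ERR=49769530093/536870912
(2,5): OLD=3084581103375/17179869184 → NEW=255, ERR=-1296285538545/17179869184
(2,6): OLD=35498917373785/274877906944 → NEW=255, ERR=-34594948896935/274877906944
(3,0): OLD=908025317/8388608 → NEW=0, ERR=908025317/8388608
(3,1): OLD=14247814273/67108864 → NEW=255, ERR=-2864946047/67108864
(3,2): OLD=47312649299/536870912 → NEW=0, ERR=47312649299/536870912
(3,3): OLD=313376271413/2147483648 → NEW=255, ERR=-234232058827/2147483648
(3,4): OLD=43251869176293/274877906944 → NEW=255, ERR=-26841997094427/274877906944
(3,5): OLD=224068490518783/2199023255552 → NEW=0, ERR=224068490518783/2199023255552
(3,6): OLD=5085306509612129/35184372088832 → NEW=255, ERR=-3886708373040031/35184372088832
(4,0): OLD=231737121099/1073741824 → NEW=255, ERR=-42067044021/1073741824
(4,1): OLD=2419058783695/17179869184 → NEW=255, ERR=-1961807858225/17179869184
(4,2): OLD=33386983740033/274877906944 → NEW=0, ERR=33386983740033/274877906944
(4,3): OLD=343602715177179/2199023255552 → NEW=255, ERR=-217148214988581/2199023255552
(4,4): OLD=1470184203750497/17592186044416 → NEW=0, ERR=1470184203750497/17592186044416
(4,5): OLD=96595651291573409/562949953421312 → NEW=255, ERR=-46956586830861151/562949953421312
(4,6): OLD=777815843379467703/9007199254740992 → NEW=0, ERR=777815843379467703/9007199254740992
Row 0: ##.#.##
Row 1: ##.##.#
Row 2: #.##.##
Row 3: .#.##.#
Row 4: ##.#.#.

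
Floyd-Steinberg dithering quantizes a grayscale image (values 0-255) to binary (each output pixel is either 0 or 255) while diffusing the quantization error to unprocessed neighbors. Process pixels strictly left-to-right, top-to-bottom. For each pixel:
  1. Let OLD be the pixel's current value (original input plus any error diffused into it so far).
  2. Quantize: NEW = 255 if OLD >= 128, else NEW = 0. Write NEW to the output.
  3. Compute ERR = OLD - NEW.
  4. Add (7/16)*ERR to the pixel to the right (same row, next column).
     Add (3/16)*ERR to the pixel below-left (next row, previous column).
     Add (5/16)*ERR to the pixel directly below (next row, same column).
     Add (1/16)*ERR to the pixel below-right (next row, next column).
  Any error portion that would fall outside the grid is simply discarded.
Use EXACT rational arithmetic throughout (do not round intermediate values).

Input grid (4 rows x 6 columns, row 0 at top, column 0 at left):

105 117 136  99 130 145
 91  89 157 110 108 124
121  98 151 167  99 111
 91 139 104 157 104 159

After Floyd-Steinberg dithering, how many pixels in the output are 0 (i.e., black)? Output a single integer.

Answer: 12

Derivation:
(0,0): OLD=105 → NEW=0, ERR=105
(0,1): OLD=2607/16 → NEW=255, ERR=-1473/16
(0,2): OLD=24505/256 → NEW=0, ERR=24505/256
(0,3): OLD=577039/4096 → NEW=255, ERR=-467441/4096
(0,4): OLD=5247593/65536 → NEW=0, ERR=5247593/65536
(0,5): OLD=188776671/1048576 → NEW=255, ERR=-78610209/1048576
(1,0): OLD=27277/256 → NEW=0, ERR=27277/256
(1,1): OLD=269019/2048 → NEW=255, ERR=-253221/2048
(1,2): OLD=6925047/65536 → NEW=0, ERR=6925047/65536
(1,3): OLD=37109867/262144 → NEW=255, ERR=-29736853/262144
(1,4): OLD=1043619361/16777216 → NEW=0, ERR=1043619361/16777216
(1,5): OLD=35645899159/268435456 → NEW=255, ERR=-32805142121/268435456
(2,0): OLD=4296345/32768 → NEW=255, ERR=-4059495/32768
(2,1): OLD=33170211/1048576 → NEW=0, ERR=33170211/1048576
(2,2): OLD=2833063465/16777216 → NEW=255, ERR=-1445126615/16777216
(2,3): OLD=15050356001/134217728 → NEW=0, ERR=15050356001/134217728
(2,4): OLD=590530331363/4294967296 → NEW=255, ERR=-504686329117/4294967296
(2,5): OLD=1737812800613/68719476736 → NEW=0, ERR=1737812800613/68719476736
(3,0): OLD=976718089/16777216 → NEW=0, ERR=976718089/16777216
(3,1): OLD=20194665301/134217728 → NEW=255, ERR=-14030855339/134217728
(3,2): OLD=58357051215/1073741824 → NEW=0, ERR=58357051215/1073741824
(3,3): OLD=12947000840941/68719476736 → NEW=255, ERR=-4576465726739/68719476736
(3,4): OLD=27429131773261/549755813888 → NEW=0, ERR=27429131773261/549755813888
(3,5): OLD=1595495374841443/8796093022208 → NEW=255, ERR=-647508345821597/8796093022208
Output grid:
  Row 0: .#.#.#  (3 black, running=3)
  Row 1: .#.#.#  (3 black, running=6)
  Row 2: #.#.#.  (3 black, running=9)
  Row 3: .#.#.#  (3 black, running=12)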